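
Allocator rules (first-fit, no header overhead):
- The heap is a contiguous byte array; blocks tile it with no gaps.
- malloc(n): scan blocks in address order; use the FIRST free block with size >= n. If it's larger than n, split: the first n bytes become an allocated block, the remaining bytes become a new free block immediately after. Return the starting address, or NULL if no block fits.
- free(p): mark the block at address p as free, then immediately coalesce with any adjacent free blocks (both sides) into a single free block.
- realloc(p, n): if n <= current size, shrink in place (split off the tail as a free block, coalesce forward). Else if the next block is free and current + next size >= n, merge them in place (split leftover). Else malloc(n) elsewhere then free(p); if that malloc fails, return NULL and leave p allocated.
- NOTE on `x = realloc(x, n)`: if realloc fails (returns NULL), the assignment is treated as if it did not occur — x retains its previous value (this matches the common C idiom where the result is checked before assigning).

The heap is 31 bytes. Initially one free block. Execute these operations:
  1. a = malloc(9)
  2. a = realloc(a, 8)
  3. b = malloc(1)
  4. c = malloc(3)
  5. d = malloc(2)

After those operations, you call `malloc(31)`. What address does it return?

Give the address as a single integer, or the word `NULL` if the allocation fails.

Op 1: a = malloc(9) -> a = 0; heap: [0-8 ALLOC][9-30 FREE]
Op 2: a = realloc(a, 8) -> a = 0; heap: [0-7 ALLOC][8-30 FREE]
Op 3: b = malloc(1) -> b = 8; heap: [0-7 ALLOC][8-8 ALLOC][9-30 FREE]
Op 4: c = malloc(3) -> c = 9; heap: [0-7 ALLOC][8-8 ALLOC][9-11 ALLOC][12-30 FREE]
Op 5: d = malloc(2) -> d = 12; heap: [0-7 ALLOC][8-8 ALLOC][9-11 ALLOC][12-13 ALLOC][14-30 FREE]
malloc(31): first-fit scan over [0-7 ALLOC][8-8 ALLOC][9-11 ALLOC][12-13 ALLOC][14-30 FREE] -> NULL

Answer: NULL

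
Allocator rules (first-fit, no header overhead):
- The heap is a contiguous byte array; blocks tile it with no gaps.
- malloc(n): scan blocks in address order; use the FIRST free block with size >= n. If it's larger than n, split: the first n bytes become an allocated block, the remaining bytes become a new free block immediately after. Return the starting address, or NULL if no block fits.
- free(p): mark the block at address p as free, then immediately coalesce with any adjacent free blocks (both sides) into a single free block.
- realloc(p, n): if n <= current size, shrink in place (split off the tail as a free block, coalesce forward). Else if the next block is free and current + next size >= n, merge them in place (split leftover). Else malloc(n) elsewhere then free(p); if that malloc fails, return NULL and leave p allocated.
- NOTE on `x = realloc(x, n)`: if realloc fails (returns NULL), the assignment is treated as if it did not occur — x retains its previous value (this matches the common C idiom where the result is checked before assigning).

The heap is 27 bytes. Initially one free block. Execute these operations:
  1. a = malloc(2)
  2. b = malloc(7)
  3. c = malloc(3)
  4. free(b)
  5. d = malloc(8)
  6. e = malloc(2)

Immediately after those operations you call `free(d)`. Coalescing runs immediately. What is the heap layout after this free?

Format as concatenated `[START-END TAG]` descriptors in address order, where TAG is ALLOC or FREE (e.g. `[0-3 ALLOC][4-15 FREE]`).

Answer: [0-1 ALLOC][2-3 ALLOC][4-8 FREE][9-11 ALLOC][12-26 FREE]

Derivation:
Op 1: a = malloc(2) -> a = 0; heap: [0-1 ALLOC][2-26 FREE]
Op 2: b = malloc(7) -> b = 2; heap: [0-1 ALLOC][2-8 ALLOC][9-26 FREE]
Op 3: c = malloc(3) -> c = 9; heap: [0-1 ALLOC][2-8 ALLOC][9-11 ALLOC][12-26 FREE]
Op 4: free(b) -> (freed b); heap: [0-1 ALLOC][2-8 FREE][9-11 ALLOC][12-26 FREE]
Op 5: d = malloc(8) -> d = 12; heap: [0-1 ALLOC][2-8 FREE][9-11 ALLOC][12-19 ALLOC][20-26 FREE]
Op 6: e = malloc(2) -> e = 2; heap: [0-1 ALLOC][2-3 ALLOC][4-8 FREE][9-11 ALLOC][12-19 ALLOC][20-26 FREE]
free(d): d = 12 -> block [12-19 ALLOC]; mark free, coalesce with adjacent free neighbors -> [0-1 ALLOC][2-3 ALLOC][4-8 FREE][9-11 ALLOC][12-26 FREE]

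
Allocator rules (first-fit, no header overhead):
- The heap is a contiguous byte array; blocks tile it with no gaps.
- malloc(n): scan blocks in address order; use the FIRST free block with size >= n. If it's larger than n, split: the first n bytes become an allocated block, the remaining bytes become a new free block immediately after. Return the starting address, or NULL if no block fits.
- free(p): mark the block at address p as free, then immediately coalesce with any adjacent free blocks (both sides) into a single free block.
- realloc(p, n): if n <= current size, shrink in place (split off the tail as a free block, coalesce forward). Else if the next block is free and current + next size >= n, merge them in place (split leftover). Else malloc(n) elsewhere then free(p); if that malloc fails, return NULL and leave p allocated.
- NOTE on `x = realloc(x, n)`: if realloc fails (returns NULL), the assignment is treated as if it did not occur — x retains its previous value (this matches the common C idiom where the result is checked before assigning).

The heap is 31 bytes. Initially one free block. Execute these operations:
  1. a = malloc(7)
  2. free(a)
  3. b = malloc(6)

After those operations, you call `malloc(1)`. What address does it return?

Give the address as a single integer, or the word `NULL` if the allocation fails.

Answer: 6

Derivation:
Op 1: a = malloc(7) -> a = 0; heap: [0-6 ALLOC][7-30 FREE]
Op 2: free(a) -> (freed a); heap: [0-30 FREE]
Op 3: b = malloc(6) -> b = 0; heap: [0-5 ALLOC][6-30 FREE]
malloc(1): first-fit scan over [0-5 ALLOC][6-30 FREE] -> 6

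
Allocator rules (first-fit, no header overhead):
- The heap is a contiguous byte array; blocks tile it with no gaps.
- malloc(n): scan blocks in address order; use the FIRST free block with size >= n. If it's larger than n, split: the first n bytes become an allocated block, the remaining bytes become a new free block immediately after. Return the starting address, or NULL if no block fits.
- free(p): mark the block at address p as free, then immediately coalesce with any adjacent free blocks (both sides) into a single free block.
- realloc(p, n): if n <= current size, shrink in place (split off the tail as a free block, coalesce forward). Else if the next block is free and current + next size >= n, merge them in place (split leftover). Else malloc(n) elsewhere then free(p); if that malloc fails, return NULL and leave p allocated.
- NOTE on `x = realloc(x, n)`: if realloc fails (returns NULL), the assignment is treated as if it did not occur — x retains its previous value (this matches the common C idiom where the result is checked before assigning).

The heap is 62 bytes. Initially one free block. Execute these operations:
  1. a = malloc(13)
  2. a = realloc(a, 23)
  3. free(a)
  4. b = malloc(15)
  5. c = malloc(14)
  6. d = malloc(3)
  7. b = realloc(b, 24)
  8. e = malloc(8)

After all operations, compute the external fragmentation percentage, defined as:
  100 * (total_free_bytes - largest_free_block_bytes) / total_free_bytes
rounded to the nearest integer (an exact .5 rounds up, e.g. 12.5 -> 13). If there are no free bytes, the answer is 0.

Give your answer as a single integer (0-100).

Op 1: a = malloc(13) -> a = 0; heap: [0-12 ALLOC][13-61 FREE]
Op 2: a = realloc(a, 23) -> a = 0; heap: [0-22 ALLOC][23-61 FREE]
Op 3: free(a) -> (freed a); heap: [0-61 FREE]
Op 4: b = malloc(15) -> b = 0; heap: [0-14 ALLOC][15-61 FREE]
Op 5: c = malloc(14) -> c = 15; heap: [0-14 ALLOC][15-28 ALLOC][29-61 FREE]
Op 6: d = malloc(3) -> d = 29; heap: [0-14 ALLOC][15-28 ALLOC][29-31 ALLOC][32-61 FREE]
Op 7: b = realloc(b, 24) -> b = 32; heap: [0-14 FREE][15-28 ALLOC][29-31 ALLOC][32-55 ALLOC][56-61 FREE]
Op 8: e = malloc(8) -> e = 0; heap: [0-7 ALLOC][8-14 FREE][15-28 ALLOC][29-31 ALLOC][32-55 ALLOC][56-61 FREE]
Free blocks: [7 6] total_free=13 largest=7 -> 100*(13-7)/13 = 600/13 ≈ 46.154 -> rounds to 46

Answer: 46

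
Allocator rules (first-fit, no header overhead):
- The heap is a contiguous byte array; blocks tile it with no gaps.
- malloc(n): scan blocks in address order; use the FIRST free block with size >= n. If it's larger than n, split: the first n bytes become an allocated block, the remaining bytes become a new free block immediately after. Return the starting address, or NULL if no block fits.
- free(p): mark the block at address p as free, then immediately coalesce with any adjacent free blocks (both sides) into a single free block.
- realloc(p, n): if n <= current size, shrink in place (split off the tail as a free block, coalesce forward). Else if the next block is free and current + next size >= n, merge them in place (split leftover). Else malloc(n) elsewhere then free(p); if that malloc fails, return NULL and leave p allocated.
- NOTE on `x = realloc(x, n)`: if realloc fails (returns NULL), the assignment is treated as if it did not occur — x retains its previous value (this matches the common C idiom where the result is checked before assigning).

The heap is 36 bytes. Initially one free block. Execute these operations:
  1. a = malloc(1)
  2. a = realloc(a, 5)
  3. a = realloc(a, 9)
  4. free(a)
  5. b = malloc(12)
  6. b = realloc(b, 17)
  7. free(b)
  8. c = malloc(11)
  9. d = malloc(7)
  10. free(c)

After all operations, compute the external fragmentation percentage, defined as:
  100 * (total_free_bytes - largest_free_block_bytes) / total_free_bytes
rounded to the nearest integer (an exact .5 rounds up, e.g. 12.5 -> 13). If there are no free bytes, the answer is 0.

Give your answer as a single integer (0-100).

Answer: 38

Derivation:
Op 1: a = malloc(1) -> a = 0; heap: [0-0 ALLOC][1-35 FREE]
Op 2: a = realloc(a, 5) -> a = 0; heap: [0-4 ALLOC][5-35 FREE]
Op 3: a = realloc(a, 9) -> a = 0; heap: [0-8 ALLOC][9-35 FREE]
Op 4: free(a) -> (freed a); heap: [0-35 FREE]
Op 5: b = malloc(12) -> b = 0; heap: [0-11 ALLOC][12-35 FREE]
Op 6: b = realloc(b, 17) -> b = 0; heap: [0-16 ALLOC][17-35 FREE]
Op 7: free(b) -> (freed b); heap: [0-35 FREE]
Op 8: c = malloc(11) -> c = 0; heap: [0-10 ALLOC][11-35 FREE]
Op 9: d = malloc(7) -> d = 11; heap: [0-10 ALLOC][11-17 ALLOC][18-35 FREE]
Op 10: free(c) -> (freed c); heap: [0-10 FREE][11-17 ALLOC][18-35 FREE]
Free blocks: [11 18] total_free=29 largest=18 -> 100*(29-18)/29 = 1100/29 ≈ 37.931 -> rounds to 38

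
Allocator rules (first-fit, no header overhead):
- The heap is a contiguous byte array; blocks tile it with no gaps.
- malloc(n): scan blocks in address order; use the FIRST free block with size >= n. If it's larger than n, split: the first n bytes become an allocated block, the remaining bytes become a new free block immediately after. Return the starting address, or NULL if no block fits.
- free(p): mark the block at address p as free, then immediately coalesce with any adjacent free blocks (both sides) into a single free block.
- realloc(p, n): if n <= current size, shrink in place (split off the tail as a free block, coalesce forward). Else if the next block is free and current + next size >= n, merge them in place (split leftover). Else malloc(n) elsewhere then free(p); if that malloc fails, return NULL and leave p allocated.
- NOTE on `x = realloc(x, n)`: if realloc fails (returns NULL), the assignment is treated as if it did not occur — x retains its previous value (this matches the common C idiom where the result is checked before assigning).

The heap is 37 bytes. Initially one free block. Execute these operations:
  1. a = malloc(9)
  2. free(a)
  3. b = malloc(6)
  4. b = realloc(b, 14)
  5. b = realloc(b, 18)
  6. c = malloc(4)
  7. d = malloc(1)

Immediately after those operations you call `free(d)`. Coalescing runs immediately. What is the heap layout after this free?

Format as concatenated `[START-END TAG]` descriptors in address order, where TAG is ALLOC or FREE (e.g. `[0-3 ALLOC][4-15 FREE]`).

Answer: [0-17 ALLOC][18-21 ALLOC][22-36 FREE]

Derivation:
Op 1: a = malloc(9) -> a = 0; heap: [0-8 ALLOC][9-36 FREE]
Op 2: free(a) -> (freed a); heap: [0-36 FREE]
Op 3: b = malloc(6) -> b = 0; heap: [0-5 ALLOC][6-36 FREE]
Op 4: b = realloc(b, 14) -> b = 0; heap: [0-13 ALLOC][14-36 FREE]
Op 5: b = realloc(b, 18) -> b = 0; heap: [0-17 ALLOC][18-36 FREE]
Op 6: c = malloc(4) -> c = 18; heap: [0-17 ALLOC][18-21 ALLOC][22-36 FREE]
Op 7: d = malloc(1) -> d = 22; heap: [0-17 ALLOC][18-21 ALLOC][22-22 ALLOC][23-36 FREE]
free(d): d = 22 -> block [22-22 ALLOC]; mark free, coalesce with adjacent free neighbors -> [0-17 ALLOC][18-21 ALLOC][22-36 FREE]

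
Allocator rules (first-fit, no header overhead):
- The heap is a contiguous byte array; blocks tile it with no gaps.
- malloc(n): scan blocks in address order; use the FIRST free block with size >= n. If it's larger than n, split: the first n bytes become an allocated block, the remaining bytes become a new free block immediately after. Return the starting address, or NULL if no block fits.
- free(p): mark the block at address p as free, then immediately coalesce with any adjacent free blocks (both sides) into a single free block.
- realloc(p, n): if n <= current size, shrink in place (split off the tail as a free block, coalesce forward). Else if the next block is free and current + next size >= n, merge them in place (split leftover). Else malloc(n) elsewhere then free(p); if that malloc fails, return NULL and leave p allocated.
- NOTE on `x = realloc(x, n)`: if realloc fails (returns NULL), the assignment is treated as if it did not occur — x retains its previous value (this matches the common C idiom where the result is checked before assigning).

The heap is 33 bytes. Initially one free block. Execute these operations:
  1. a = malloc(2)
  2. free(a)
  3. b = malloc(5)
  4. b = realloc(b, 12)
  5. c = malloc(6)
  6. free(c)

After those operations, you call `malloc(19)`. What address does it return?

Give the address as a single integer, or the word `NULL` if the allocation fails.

Answer: 12

Derivation:
Op 1: a = malloc(2) -> a = 0; heap: [0-1 ALLOC][2-32 FREE]
Op 2: free(a) -> (freed a); heap: [0-32 FREE]
Op 3: b = malloc(5) -> b = 0; heap: [0-4 ALLOC][5-32 FREE]
Op 4: b = realloc(b, 12) -> b = 0; heap: [0-11 ALLOC][12-32 FREE]
Op 5: c = malloc(6) -> c = 12; heap: [0-11 ALLOC][12-17 ALLOC][18-32 FREE]
Op 6: free(c) -> (freed c); heap: [0-11 ALLOC][12-32 FREE]
malloc(19): first-fit scan over [0-11 ALLOC][12-32 FREE] -> 12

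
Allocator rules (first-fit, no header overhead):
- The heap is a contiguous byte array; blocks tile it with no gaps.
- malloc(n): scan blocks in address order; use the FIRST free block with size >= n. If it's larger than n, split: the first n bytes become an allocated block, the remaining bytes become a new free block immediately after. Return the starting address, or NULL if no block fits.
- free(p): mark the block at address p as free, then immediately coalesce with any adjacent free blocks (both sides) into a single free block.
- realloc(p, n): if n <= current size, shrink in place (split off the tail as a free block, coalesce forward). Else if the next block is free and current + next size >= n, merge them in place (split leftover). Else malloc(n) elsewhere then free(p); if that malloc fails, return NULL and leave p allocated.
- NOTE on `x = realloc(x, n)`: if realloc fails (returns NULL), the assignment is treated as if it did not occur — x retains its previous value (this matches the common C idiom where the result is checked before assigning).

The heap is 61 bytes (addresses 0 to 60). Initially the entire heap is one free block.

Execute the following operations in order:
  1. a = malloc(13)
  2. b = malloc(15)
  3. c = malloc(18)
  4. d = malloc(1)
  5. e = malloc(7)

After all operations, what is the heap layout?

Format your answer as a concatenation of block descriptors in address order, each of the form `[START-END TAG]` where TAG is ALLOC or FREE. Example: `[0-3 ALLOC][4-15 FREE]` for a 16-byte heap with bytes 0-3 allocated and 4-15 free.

Op 1: a = malloc(13) -> a = 0; heap: [0-12 ALLOC][13-60 FREE]
Op 2: b = malloc(15) -> b = 13; heap: [0-12 ALLOC][13-27 ALLOC][28-60 FREE]
Op 3: c = malloc(18) -> c = 28; heap: [0-12 ALLOC][13-27 ALLOC][28-45 ALLOC][46-60 FREE]
Op 4: d = malloc(1) -> d = 46; heap: [0-12 ALLOC][13-27 ALLOC][28-45 ALLOC][46-46 ALLOC][47-60 FREE]
Op 5: e = malloc(7) -> e = 47; heap: [0-12 ALLOC][13-27 ALLOC][28-45 ALLOC][46-46 ALLOC][47-53 ALLOC][54-60 FREE]

Answer: [0-12 ALLOC][13-27 ALLOC][28-45 ALLOC][46-46 ALLOC][47-53 ALLOC][54-60 FREE]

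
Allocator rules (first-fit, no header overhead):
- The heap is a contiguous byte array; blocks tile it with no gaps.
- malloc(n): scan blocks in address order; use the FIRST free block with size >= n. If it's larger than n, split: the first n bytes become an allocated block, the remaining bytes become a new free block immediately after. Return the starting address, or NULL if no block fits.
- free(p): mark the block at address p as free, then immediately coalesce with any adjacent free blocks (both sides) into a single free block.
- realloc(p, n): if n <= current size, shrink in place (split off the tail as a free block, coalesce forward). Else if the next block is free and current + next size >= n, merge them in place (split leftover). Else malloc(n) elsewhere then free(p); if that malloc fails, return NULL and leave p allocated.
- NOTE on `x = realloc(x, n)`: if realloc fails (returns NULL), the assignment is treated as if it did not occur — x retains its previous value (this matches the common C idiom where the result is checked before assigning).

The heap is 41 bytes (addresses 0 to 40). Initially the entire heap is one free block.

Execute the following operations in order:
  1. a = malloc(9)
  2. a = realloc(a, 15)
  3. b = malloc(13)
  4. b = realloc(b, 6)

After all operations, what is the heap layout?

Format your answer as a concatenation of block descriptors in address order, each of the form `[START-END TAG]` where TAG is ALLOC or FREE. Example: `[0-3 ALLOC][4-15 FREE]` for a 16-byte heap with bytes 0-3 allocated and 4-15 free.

Answer: [0-14 ALLOC][15-20 ALLOC][21-40 FREE]

Derivation:
Op 1: a = malloc(9) -> a = 0; heap: [0-8 ALLOC][9-40 FREE]
Op 2: a = realloc(a, 15) -> a = 0; heap: [0-14 ALLOC][15-40 FREE]
Op 3: b = malloc(13) -> b = 15; heap: [0-14 ALLOC][15-27 ALLOC][28-40 FREE]
Op 4: b = realloc(b, 6) -> b = 15; heap: [0-14 ALLOC][15-20 ALLOC][21-40 FREE]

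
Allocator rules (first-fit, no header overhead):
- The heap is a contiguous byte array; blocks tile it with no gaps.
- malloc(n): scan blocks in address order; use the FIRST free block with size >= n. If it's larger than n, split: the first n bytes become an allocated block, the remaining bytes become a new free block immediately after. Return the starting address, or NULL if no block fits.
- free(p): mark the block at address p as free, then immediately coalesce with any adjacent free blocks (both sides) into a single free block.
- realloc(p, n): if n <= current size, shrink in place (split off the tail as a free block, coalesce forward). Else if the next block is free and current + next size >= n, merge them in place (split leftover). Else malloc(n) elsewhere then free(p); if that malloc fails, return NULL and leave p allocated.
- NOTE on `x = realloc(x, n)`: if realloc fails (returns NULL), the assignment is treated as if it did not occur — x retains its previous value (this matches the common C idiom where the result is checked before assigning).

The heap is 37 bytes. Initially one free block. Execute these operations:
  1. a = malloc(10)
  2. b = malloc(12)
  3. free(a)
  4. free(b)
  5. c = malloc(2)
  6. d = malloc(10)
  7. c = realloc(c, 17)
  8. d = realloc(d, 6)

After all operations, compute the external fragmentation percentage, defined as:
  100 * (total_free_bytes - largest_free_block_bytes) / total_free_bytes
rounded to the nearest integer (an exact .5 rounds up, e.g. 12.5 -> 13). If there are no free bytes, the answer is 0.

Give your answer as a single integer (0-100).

Answer: 43

Derivation:
Op 1: a = malloc(10) -> a = 0; heap: [0-9 ALLOC][10-36 FREE]
Op 2: b = malloc(12) -> b = 10; heap: [0-9 ALLOC][10-21 ALLOC][22-36 FREE]
Op 3: free(a) -> (freed a); heap: [0-9 FREE][10-21 ALLOC][22-36 FREE]
Op 4: free(b) -> (freed b); heap: [0-36 FREE]
Op 5: c = malloc(2) -> c = 0; heap: [0-1 ALLOC][2-36 FREE]
Op 6: d = malloc(10) -> d = 2; heap: [0-1 ALLOC][2-11 ALLOC][12-36 FREE]
Op 7: c = realloc(c, 17) -> c = 12; heap: [0-1 FREE][2-11 ALLOC][12-28 ALLOC][29-36 FREE]
Op 8: d = realloc(d, 6) -> d = 2; heap: [0-1 FREE][2-7 ALLOC][8-11 FREE][12-28 ALLOC][29-36 FREE]
Free blocks: [2 4 8] total_free=14 largest=8 -> 100*(14-8)/14 = 600/14 ≈ 42.857 -> rounds to 43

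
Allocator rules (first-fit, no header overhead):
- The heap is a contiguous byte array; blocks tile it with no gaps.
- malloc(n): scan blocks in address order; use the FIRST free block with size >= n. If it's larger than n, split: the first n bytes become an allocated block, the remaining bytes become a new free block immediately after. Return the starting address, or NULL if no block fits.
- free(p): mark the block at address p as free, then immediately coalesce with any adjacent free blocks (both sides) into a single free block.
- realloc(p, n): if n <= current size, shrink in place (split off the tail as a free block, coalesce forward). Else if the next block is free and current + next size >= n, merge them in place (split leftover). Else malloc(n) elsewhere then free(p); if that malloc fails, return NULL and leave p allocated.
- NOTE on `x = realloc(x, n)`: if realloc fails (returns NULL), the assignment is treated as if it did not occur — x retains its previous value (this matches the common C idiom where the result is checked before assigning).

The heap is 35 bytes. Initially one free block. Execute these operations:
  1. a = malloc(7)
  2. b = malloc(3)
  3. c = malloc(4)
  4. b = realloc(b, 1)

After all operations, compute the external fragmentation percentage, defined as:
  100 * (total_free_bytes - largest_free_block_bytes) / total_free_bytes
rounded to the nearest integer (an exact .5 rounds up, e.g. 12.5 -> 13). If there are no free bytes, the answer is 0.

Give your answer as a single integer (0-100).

Answer: 9

Derivation:
Op 1: a = malloc(7) -> a = 0; heap: [0-6 ALLOC][7-34 FREE]
Op 2: b = malloc(3) -> b = 7; heap: [0-6 ALLOC][7-9 ALLOC][10-34 FREE]
Op 3: c = malloc(4) -> c = 10; heap: [0-6 ALLOC][7-9 ALLOC][10-13 ALLOC][14-34 FREE]
Op 4: b = realloc(b, 1) -> b = 7; heap: [0-6 ALLOC][7-7 ALLOC][8-9 FREE][10-13 ALLOC][14-34 FREE]
Free blocks: [2 21] total_free=23 largest=21 -> 100*(23-21)/23 = 200/23 ≈ 8.696 -> rounds to 9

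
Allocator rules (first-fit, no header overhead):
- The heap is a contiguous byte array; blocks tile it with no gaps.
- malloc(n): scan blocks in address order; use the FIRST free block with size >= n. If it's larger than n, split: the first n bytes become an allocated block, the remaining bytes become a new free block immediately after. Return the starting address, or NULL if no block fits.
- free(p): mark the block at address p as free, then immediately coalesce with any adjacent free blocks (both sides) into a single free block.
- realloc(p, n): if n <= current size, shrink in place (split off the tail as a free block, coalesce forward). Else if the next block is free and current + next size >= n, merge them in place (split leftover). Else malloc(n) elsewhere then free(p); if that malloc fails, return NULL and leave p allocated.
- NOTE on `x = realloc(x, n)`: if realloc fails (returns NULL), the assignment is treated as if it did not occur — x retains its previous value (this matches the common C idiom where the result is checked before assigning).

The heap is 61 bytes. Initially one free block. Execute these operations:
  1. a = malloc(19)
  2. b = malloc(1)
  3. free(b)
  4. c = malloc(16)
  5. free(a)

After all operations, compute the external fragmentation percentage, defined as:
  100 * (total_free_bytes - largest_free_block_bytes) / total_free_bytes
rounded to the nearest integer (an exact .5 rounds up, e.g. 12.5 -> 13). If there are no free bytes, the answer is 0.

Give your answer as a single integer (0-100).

Answer: 42

Derivation:
Op 1: a = malloc(19) -> a = 0; heap: [0-18 ALLOC][19-60 FREE]
Op 2: b = malloc(1) -> b = 19; heap: [0-18 ALLOC][19-19 ALLOC][20-60 FREE]
Op 3: free(b) -> (freed b); heap: [0-18 ALLOC][19-60 FREE]
Op 4: c = malloc(16) -> c = 19; heap: [0-18 ALLOC][19-34 ALLOC][35-60 FREE]
Op 5: free(a) -> (freed a); heap: [0-18 FREE][19-34 ALLOC][35-60 FREE]
Free blocks: [19 26] total_free=45 largest=26 -> 100*(45-26)/45 = 1900/45 ≈ 42.222 -> rounds to 42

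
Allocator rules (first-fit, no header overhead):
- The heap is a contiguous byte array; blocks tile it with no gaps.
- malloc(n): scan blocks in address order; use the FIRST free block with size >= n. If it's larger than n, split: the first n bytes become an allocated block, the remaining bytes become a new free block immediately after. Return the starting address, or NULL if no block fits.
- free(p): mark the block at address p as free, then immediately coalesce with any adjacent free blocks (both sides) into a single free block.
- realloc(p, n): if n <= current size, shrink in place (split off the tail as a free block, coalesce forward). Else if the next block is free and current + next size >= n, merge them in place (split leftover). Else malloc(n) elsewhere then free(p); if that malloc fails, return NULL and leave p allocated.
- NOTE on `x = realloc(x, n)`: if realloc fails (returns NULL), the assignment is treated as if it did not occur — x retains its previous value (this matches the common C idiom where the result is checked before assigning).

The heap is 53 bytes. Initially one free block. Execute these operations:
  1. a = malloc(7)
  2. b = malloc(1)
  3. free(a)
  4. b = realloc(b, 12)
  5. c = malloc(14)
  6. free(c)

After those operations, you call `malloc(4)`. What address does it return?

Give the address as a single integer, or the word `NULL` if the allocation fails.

Answer: 0

Derivation:
Op 1: a = malloc(7) -> a = 0; heap: [0-6 ALLOC][7-52 FREE]
Op 2: b = malloc(1) -> b = 7; heap: [0-6 ALLOC][7-7 ALLOC][8-52 FREE]
Op 3: free(a) -> (freed a); heap: [0-6 FREE][7-7 ALLOC][8-52 FREE]
Op 4: b = realloc(b, 12) -> b = 7; heap: [0-6 FREE][7-18 ALLOC][19-52 FREE]
Op 5: c = malloc(14) -> c = 19; heap: [0-6 FREE][7-18 ALLOC][19-32 ALLOC][33-52 FREE]
Op 6: free(c) -> (freed c); heap: [0-6 FREE][7-18 ALLOC][19-52 FREE]
malloc(4): first-fit scan over [0-6 FREE][7-18 ALLOC][19-52 FREE] -> 0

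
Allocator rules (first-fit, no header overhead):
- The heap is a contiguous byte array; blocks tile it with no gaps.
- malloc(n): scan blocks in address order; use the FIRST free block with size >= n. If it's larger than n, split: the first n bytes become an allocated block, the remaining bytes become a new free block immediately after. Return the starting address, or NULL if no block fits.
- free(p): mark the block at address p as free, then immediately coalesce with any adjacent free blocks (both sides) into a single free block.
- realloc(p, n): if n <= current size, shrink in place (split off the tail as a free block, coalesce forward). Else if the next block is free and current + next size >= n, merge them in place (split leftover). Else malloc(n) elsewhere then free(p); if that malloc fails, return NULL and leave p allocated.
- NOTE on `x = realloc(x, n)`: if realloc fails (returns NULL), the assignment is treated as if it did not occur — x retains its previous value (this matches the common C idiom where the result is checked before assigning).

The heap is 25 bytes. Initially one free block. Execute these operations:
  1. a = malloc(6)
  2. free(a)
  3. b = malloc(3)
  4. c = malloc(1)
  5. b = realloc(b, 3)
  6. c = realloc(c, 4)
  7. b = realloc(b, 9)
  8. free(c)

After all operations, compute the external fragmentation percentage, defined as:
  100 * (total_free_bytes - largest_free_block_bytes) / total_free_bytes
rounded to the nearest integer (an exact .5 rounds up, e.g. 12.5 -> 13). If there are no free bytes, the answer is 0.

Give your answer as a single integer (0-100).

Op 1: a = malloc(6) -> a = 0; heap: [0-5 ALLOC][6-24 FREE]
Op 2: free(a) -> (freed a); heap: [0-24 FREE]
Op 3: b = malloc(3) -> b = 0; heap: [0-2 ALLOC][3-24 FREE]
Op 4: c = malloc(1) -> c = 3; heap: [0-2 ALLOC][3-3 ALLOC][4-24 FREE]
Op 5: b = realloc(b, 3) -> b = 0; heap: [0-2 ALLOC][3-3 ALLOC][4-24 FREE]
Op 6: c = realloc(c, 4) -> c = 3; heap: [0-2 ALLOC][3-6 ALLOC][7-24 FREE]
Op 7: b = realloc(b, 9) -> b = 7; heap: [0-2 FREE][3-6 ALLOC][7-15 ALLOC][16-24 FREE]
Op 8: free(c) -> (freed c); heap: [0-6 FREE][7-15 ALLOC][16-24 FREE]
Free blocks: [7 9] total_free=16 largest=9 -> 100*(16-9)/16 = 700/16 = 43.75 -> rounds to 44

Answer: 44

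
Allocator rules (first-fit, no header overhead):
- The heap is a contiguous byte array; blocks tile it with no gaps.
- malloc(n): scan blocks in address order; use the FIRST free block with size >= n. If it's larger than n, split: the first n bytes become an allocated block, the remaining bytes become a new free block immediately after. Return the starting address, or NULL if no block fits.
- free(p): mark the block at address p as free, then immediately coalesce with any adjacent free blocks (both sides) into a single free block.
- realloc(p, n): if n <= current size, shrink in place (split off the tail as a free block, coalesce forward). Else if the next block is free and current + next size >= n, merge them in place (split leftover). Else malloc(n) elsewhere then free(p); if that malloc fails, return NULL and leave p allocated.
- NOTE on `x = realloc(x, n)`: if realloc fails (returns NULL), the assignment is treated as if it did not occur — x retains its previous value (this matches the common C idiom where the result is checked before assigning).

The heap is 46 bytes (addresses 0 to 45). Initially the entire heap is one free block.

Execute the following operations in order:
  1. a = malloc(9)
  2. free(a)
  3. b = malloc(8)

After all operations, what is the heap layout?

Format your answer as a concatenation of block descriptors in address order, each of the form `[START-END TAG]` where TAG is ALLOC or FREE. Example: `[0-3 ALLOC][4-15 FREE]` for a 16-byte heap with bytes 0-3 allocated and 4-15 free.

Answer: [0-7 ALLOC][8-45 FREE]

Derivation:
Op 1: a = malloc(9) -> a = 0; heap: [0-8 ALLOC][9-45 FREE]
Op 2: free(a) -> (freed a); heap: [0-45 FREE]
Op 3: b = malloc(8) -> b = 0; heap: [0-7 ALLOC][8-45 FREE]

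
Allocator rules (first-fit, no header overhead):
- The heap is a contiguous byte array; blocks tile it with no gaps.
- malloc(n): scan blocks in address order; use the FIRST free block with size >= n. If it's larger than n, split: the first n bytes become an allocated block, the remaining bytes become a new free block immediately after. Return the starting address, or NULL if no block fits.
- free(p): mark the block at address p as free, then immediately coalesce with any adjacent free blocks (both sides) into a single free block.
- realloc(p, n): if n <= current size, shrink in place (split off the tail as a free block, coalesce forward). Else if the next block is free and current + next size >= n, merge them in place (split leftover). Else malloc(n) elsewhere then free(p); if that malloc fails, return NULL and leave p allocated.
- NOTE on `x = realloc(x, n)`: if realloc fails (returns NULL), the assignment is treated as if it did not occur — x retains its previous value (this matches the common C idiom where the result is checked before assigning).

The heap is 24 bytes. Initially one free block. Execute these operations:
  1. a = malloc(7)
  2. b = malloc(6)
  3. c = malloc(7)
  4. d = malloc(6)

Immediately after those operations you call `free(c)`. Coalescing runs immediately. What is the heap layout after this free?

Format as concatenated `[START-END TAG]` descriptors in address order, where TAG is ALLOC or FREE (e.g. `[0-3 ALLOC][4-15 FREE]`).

Op 1: a = malloc(7) -> a = 0; heap: [0-6 ALLOC][7-23 FREE]
Op 2: b = malloc(6) -> b = 7; heap: [0-6 ALLOC][7-12 ALLOC][13-23 FREE]
Op 3: c = malloc(7) -> c = 13; heap: [0-6 ALLOC][7-12 ALLOC][13-19 ALLOC][20-23 FREE]
Op 4: d = malloc(6) -> d = NULL; heap: [0-6 ALLOC][7-12 ALLOC][13-19 ALLOC][20-23 FREE]
free(c): c = 13 -> block [13-19 ALLOC]; mark free, coalesce with adjacent free neighbors -> [0-6 ALLOC][7-12 ALLOC][13-23 FREE]

Answer: [0-6 ALLOC][7-12 ALLOC][13-23 FREE]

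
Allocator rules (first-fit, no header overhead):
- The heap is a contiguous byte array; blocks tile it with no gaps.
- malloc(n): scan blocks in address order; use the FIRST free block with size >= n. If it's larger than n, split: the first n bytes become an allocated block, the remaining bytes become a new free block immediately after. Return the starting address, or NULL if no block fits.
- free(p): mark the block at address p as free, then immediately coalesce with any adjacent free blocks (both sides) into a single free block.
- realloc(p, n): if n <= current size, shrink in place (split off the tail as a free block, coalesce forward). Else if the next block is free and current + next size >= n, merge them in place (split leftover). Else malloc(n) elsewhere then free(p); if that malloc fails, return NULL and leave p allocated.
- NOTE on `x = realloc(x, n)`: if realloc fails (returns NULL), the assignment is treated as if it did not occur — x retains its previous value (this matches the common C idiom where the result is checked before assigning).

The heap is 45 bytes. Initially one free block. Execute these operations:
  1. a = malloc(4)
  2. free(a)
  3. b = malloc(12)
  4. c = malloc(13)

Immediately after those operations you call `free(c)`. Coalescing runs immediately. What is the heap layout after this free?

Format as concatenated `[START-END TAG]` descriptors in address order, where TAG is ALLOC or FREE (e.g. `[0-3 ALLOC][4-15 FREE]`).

Answer: [0-11 ALLOC][12-44 FREE]

Derivation:
Op 1: a = malloc(4) -> a = 0; heap: [0-3 ALLOC][4-44 FREE]
Op 2: free(a) -> (freed a); heap: [0-44 FREE]
Op 3: b = malloc(12) -> b = 0; heap: [0-11 ALLOC][12-44 FREE]
Op 4: c = malloc(13) -> c = 12; heap: [0-11 ALLOC][12-24 ALLOC][25-44 FREE]
free(c): c = 12 -> block [12-24 ALLOC]; mark free, coalesce with adjacent free neighbors -> [0-11 ALLOC][12-44 FREE]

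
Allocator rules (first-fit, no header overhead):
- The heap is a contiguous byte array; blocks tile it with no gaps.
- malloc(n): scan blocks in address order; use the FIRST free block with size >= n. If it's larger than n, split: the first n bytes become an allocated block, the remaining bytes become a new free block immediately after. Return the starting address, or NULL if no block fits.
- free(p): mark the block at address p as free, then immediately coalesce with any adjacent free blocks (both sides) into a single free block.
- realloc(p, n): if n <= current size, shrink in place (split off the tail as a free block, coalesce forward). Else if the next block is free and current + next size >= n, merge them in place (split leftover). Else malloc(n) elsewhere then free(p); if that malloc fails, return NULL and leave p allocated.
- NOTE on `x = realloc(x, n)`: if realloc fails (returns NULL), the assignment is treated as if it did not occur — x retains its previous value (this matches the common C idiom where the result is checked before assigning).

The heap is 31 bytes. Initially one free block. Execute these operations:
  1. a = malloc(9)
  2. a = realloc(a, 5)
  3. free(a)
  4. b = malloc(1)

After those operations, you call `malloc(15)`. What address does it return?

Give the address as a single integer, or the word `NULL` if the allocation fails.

Op 1: a = malloc(9) -> a = 0; heap: [0-8 ALLOC][9-30 FREE]
Op 2: a = realloc(a, 5) -> a = 0; heap: [0-4 ALLOC][5-30 FREE]
Op 3: free(a) -> (freed a); heap: [0-30 FREE]
Op 4: b = malloc(1) -> b = 0; heap: [0-0 ALLOC][1-30 FREE]
malloc(15): first-fit scan over [0-0 ALLOC][1-30 FREE] -> 1

Answer: 1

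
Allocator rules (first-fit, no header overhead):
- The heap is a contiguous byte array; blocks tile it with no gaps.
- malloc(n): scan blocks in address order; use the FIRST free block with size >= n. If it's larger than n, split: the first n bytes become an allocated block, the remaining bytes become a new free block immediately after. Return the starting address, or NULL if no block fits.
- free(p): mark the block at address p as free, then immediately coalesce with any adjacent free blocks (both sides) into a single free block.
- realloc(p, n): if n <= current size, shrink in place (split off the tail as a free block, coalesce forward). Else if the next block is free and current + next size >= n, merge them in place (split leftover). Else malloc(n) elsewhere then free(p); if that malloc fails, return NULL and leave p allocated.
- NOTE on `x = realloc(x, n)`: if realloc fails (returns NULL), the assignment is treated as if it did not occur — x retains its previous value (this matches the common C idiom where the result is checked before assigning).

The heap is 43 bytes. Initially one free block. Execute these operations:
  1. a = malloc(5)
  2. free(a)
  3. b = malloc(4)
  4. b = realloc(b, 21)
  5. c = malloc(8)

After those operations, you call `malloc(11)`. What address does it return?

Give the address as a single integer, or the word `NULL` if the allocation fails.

Op 1: a = malloc(5) -> a = 0; heap: [0-4 ALLOC][5-42 FREE]
Op 2: free(a) -> (freed a); heap: [0-42 FREE]
Op 3: b = malloc(4) -> b = 0; heap: [0-3 ALLOC][4-42 FREE]
Op 4: b = realloc(b, 21) -> b = 0; heap: [0-20 ALLOC][21-42 FREE]
Op 5: c = malloc(8) -> c = 21; heap: [0-20 ALLOC][21-28 ALLOC][29-42 FREE]
malloc(11): first-fit scan over [0-20 ALLOC][21-28 ALLOC][29-42 FREE] -> 29

Answer: 29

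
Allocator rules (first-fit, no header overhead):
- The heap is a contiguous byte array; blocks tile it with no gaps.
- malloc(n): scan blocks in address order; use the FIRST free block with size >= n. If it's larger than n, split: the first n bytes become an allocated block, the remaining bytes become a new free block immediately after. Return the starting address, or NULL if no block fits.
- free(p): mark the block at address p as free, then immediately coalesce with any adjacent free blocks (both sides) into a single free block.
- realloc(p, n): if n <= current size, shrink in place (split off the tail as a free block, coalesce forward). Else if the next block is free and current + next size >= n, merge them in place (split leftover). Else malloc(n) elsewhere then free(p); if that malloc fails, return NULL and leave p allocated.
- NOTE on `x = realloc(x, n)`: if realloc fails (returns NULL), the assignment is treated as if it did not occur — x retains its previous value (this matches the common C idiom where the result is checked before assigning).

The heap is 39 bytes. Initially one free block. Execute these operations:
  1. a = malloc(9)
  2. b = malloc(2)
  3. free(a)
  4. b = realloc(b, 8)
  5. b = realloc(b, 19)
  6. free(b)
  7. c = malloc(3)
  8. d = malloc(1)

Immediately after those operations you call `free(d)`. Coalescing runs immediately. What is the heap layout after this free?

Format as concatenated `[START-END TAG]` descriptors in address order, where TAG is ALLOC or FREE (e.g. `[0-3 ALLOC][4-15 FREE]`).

Answer: [0-2 ALLOC][3-38 FREE]

Derivation:
Op 1: a = malloc(9) -> a = 0; heap: [0-8 ALLOC][9-38 FREE]
Op 2: b = malloc(2) -> b = 9; heap: [0-8 ALLOC][9-10 ALLOC][11-38 FREE]
Op 3: free(a) -> (freed a); heap: [0-8 FREE][9-10 ALLOC][11-38 FREE]
Op 4: b = realloc(b, 8) -> b = 9; heap: [0-8 FREE][9-16 ALLOC][17-38 FREE]
Op 5: b = realloc(b, 19) -> b = 9; heap: [0-8 FREE][9-27 ALLOC][28-38 FREE]
Op 6: free(b) -> (freed b); heap: [0-38 FREE]
Op 7: c = malloc(3) -> c = 0; heap: [0-2 ALLOC][3-38 FREE]
Op 8: d = malloc(1) -> d = 3; heap: [0-2 ALLOC][3-3 ALLOC][4-38 FREE]
free(d): d = 3 -> block [3-3 ALLOC]; mark free, coalesce with adjacent free neighbors -> [0-2 ALLOC][3-38 FREE]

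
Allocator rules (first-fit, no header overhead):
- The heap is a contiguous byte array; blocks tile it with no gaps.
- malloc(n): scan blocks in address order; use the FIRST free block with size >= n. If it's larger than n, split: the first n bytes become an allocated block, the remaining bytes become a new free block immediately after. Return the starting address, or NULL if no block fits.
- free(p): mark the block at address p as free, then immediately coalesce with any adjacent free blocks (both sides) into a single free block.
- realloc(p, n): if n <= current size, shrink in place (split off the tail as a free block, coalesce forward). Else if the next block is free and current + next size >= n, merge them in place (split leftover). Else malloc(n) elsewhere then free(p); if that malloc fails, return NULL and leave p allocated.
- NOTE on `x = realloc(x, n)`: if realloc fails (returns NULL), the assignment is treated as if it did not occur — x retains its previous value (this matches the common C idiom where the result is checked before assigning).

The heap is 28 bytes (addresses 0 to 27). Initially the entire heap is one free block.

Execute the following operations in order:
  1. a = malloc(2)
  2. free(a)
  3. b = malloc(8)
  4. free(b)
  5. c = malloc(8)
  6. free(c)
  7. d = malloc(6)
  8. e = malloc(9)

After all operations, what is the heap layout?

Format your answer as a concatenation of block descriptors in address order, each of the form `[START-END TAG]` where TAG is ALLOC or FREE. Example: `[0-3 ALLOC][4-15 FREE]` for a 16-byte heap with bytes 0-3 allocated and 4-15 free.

Answer: [0-5 ALLOC][6-14 ALLOC][15-27 FREE]

Derivation:
Op 1: a = malloc(2) -> a = 0; heap: [0-1 ALLOC][2-27 FREE]
Op 2: free(a) -> (freed a); heap: [0-27 FREE]
Op 3: b = malloc(8) -> b = 0; heap: [0-7 ALLOC][8-27 FREE]
Op 4: free(b) -> (freed b); heap: [0-27 FREE]
Op 5: c = malloc(8) -> c = 0; heap: [0-7 ALLOC][8-27 FREE]
Op 6: free(c) -> (freed c); heap: [0-27 FREE]
Op 7: d = malloc(6) -> d = 0; heap: [0-5 ALLOC][6-27 FREE]
Op 8: e = malloc(9) -> e = 6; heap: [0-5 ALLOC][6-14 ALLOC][15-27 FREE]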